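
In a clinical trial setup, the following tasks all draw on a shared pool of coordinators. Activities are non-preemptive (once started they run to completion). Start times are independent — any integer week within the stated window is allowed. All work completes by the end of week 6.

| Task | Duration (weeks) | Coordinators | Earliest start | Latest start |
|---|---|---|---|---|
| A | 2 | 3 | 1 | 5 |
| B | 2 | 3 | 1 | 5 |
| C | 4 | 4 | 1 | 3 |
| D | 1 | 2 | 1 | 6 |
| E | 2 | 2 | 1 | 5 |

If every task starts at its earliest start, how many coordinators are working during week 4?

4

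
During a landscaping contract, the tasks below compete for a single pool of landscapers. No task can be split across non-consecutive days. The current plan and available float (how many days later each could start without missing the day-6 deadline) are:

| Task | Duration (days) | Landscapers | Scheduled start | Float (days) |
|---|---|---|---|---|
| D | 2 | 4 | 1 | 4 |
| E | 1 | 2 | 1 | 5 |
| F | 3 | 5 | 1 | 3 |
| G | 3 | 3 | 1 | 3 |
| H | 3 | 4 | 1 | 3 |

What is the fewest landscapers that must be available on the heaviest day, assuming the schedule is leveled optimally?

Early-start (D@1, E@1, F@1, G@1, H@1) gives peak 18: d1:18  d2:16  d3:12  d4:0  d5:0  d6:0.
Shift E→3, F→4, G→4.
Schedule D@1, E@3, F@4, G@4, H@1: d1:8  d2:8  d3:6  d4:8  d5:8  d6:8 — peak 8.
Total landscaper-days = 46 over 6 days ⇒ peak ≥ ⌈46/6⌉ = 8, so 8 is optimal.

8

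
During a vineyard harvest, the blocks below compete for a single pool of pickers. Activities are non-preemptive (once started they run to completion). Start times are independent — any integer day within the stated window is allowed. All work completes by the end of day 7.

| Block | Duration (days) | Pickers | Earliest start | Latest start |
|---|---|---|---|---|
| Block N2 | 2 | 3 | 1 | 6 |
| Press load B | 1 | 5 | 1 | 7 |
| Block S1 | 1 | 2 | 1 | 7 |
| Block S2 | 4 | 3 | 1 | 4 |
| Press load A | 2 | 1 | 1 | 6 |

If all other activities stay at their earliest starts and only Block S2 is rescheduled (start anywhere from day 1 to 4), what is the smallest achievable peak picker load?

11

Block S2@1: d1:14  d2:7  d3:3  d4:3  d5:0  d6:0  d7:0 → peak 14
Block S2@2: d1:11  d2:7  d3:3  d4:3  d5:3  d6:0  d7:0 → peak 11
Block S2@3: d1:11  d2:4  d3:3  d4:3  d5:3  d6:3  d7:0 → peak 11
Block S2@4: d1:11  d2:4  d3:0  d4:3  d5:3  d6:3  d7:3 → peak 11
Best is Block S2@2, peak 11.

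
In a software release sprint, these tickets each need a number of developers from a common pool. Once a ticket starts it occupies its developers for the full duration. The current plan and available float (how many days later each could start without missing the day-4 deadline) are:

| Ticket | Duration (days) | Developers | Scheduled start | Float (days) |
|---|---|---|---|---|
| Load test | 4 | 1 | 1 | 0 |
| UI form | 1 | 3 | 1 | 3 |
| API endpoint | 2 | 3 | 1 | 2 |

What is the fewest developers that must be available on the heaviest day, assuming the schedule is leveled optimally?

Early-start (Load test@1, UI form@1, API endpoint@1) gives peak 7: d1:7  d2:4  d3:1  d4:1.
Shift API endpoint→2.
Schedule Load test@1, UI form@1, API endpoint@2: d1:4  d2:4  d3:4  d4:1 — peak 4.
Total developer-days = 13 over 4 days ⇒ peak ≥ ⌈13/4⌉ = 4, so 4 is optimal.

4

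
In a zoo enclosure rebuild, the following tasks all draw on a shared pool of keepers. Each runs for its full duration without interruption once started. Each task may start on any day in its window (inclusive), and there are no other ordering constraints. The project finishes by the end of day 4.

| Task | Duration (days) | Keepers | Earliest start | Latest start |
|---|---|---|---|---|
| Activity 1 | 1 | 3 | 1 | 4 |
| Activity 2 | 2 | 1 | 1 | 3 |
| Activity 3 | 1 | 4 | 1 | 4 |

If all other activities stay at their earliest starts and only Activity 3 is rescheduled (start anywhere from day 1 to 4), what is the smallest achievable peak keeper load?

4

Activity 3@1: d1:8  d2:1  d3:0  d4:0 → peak 8
Activity 3@2: d1:4  d2:5  d3:0  d4:0 → peak 5
Activity 3@3: d1:4  d2:1  d3:4  d4:0 → peak 4
Activity 3@4: d1:4  d2:1  d3:0  d4:4 → peak 4
Best is Activity 3@3, peak 4.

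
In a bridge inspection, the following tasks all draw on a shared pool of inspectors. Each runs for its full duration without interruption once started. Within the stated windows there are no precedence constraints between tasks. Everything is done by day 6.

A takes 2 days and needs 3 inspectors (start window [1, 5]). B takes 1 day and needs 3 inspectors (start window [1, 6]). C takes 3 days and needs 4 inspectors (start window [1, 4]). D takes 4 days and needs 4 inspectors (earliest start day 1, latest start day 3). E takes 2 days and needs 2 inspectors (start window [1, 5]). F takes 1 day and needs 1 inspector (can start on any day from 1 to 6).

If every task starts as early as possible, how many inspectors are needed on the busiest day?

17

Early-start schedule: A@1, B@1, C@1, D@1, E@1, F@1.
Load per day: day 1: 17, day 2: 13, day 3: 8, day 4: 4, day 5: 0, day 6: 0.
Peak is 17.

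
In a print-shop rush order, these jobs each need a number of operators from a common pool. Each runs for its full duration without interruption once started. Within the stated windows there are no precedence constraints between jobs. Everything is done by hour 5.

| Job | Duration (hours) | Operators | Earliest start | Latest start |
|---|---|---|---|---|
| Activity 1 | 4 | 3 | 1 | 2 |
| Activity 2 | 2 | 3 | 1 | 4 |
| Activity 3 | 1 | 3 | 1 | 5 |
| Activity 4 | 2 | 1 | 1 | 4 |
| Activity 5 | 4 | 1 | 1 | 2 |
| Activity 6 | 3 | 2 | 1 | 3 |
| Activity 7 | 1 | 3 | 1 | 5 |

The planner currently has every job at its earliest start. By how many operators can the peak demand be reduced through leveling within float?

Early-start peak: h1:16  h2:10  h3:6  h4:4  h5:0 ⇒ 16.
Leveled (Activity 1@1, Activity 2@1, Activity 3@5, Activity 4@1, Activity 5@1, Activity 6@3, Activity 7@5): h1:8  h2:8  h3:6  h4:6  h5:8 ⇒ 8.
Reduction 16 − 8 = 8.

8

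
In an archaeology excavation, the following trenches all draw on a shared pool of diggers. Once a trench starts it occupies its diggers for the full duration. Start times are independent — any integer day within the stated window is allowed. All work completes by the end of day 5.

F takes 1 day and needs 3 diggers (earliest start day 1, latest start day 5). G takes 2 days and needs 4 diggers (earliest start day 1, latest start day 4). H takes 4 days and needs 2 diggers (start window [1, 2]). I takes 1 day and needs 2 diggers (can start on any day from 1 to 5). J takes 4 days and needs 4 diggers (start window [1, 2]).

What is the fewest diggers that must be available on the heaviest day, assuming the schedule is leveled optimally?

Early-start (F@1, G@1, H@1, I@1, J@1) gives peak 15: d1:15  d2:10  d3:6  d4:6  d5:0.
Shift I→3, J→2.
Schedule F@1, G@1, H@1, I@3, J@2: d1:9  d2:10  d3:8  d4:6  d5:4 — peak 10.

10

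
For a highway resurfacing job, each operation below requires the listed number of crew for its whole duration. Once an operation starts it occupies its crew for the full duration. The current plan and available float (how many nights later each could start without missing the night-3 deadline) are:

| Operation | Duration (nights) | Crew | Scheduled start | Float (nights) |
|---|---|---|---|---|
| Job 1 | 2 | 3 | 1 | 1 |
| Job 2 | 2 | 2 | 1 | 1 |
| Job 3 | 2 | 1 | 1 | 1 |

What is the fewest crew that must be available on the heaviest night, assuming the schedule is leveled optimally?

Schedule Job 1@1, Job 2@1, Job 3@1: n1:6  n2:6  n3:0 — peak 6.
No arrangement of the 8 feasible schedules does better.

6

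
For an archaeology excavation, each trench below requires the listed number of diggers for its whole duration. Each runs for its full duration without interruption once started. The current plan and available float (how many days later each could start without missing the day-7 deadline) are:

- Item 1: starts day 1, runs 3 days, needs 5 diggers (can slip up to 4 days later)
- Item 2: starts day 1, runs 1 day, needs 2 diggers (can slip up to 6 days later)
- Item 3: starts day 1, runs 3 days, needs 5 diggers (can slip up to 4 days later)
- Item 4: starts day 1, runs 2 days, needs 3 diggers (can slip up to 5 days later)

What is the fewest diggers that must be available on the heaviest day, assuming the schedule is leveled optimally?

8

Early-start (Item 1@1, Item 2@1, Item 3@1, Item 4@1) gives peak 15: d1:15  d2:13  d3:10  d4:0  d5:0  d6:0  d7:0.
Shift Item 3→4, Item 4→2.
Schedule Item 1@1, Item 2@1, Item 3@4, Item 4@2: d1:7  d2:8  d3:8  d4:5  d5:5  d6:5  d7:0 — peak 8.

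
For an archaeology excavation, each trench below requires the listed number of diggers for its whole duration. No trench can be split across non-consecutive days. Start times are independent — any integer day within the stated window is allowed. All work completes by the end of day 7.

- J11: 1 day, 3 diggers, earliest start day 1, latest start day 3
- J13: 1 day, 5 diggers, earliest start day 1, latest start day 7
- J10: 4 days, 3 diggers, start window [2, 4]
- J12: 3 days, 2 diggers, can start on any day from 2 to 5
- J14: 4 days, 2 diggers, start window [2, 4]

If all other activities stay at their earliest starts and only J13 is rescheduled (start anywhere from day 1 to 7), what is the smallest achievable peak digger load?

7

J13@1: d1:8  d2:7  d3:7  d4:7  d5:5  d6:0  d7:0 → peak 8
J13@2: d1:3  d2:12  d3:7  d4:7  d5:5  d6:0  d7:0 → peak 12
J13@3: d1:3  d2:7  d3:12  d4:7  d5:5  d6:0  d7:0 → peak 12
J13@4: d1:3  d2:7  d3:7  d4:12  d5:5  d6:0  d7:0 → peak 12
J13@5: d1:3  d2:7  d3:7  d4:7  d5:10  d6:0  d7:0 → peak 10
J13@6: d1:3  d2:7  d3:7  d4:7  d5:5  d6:5  d7:0 → peak 7
J13@7: d1:3  d2:7  d3:7  d4:7  d5:5  d6:0  d7:5 → peak 7
Best is J13@6, peak 7.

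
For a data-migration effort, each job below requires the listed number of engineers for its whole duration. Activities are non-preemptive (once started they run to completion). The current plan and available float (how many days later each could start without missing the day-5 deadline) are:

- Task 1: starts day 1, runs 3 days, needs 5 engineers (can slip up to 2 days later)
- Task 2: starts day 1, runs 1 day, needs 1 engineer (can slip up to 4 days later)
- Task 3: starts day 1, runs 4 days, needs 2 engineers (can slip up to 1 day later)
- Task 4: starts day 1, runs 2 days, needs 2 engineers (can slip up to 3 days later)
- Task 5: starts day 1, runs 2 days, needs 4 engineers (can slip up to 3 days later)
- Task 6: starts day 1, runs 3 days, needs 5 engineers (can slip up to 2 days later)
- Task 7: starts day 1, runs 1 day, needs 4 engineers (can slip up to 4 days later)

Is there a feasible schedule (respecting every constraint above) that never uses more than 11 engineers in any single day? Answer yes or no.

no

The minimum achievable peak is 12; 11 < 12, so no feasible schedule stays within the cap.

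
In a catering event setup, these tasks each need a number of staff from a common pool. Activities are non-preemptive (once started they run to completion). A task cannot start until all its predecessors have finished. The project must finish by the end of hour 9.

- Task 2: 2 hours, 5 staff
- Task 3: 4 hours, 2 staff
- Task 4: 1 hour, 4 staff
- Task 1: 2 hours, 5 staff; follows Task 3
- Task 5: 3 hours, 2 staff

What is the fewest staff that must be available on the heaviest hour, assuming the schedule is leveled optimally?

5

Early-start (Task 2@1, Task 3@1, Task 4@1, Task 1@5, Task 5@1) gives peak 13: h1:13  h2:9  h3:4  h4:2  h5:5  h6:5  h7:0  h8:0  h9:0.
Shift Task 3→3, Task 4→7, Task 1→8, Task 5→3.
Schedule Task 2@1, Task 3@3, Task 4@7, Task 1@8, Task 5@3: h1:5  h2:5  h3:4  h4:4  h5:4  h6:2  h7:4  h8:5  h9:5 — peak 5.
Total staffer-hours = 38 over 9 hours ⇒ peak ≥ ⌈38/9⌉ = 5, so 5 is optimal.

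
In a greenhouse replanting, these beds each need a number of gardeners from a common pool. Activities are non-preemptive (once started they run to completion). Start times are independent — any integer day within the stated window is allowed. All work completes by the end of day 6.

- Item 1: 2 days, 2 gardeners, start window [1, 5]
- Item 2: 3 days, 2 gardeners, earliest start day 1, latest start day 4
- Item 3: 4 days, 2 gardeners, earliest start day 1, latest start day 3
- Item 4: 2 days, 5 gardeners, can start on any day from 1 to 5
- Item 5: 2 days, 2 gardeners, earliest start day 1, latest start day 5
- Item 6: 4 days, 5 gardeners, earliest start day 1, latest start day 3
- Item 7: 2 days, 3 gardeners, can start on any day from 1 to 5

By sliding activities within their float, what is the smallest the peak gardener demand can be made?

Early-start (Item 1@1, Item 2@1, Item 3@1, Item 4@1, Item 5@1, Item 6@1, Item 7@1) gives peak 21: d1:21  d2:21  d3:9  d4:7  d5:0  d6:0.
Shift Item 5→3, Item 6→3, Item 7→5.
Schedule Item 1@1, Item 2@1, Item 3@1, Item 4@1, Item 5@3, Item 6@3, Item 7@5: d1:11  d2:11  d3:11  d4:9  d5:8  d6:8 — peak 11.

11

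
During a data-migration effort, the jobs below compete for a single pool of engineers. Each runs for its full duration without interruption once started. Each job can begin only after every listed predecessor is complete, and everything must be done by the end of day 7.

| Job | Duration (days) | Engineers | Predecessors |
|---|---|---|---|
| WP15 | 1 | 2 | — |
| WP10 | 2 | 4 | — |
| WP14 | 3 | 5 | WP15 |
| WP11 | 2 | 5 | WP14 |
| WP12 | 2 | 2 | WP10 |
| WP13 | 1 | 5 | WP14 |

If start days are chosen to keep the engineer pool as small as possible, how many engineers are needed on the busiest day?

9

Early-start (WP15@1, WP10@1, WP14@2, WP11@5, WP12@3, WP13@5) gives peak 10: d1:6  d2:9  d3:7  d4:7  d5:10  d6:5  d7:0.
Shift WP13→7.
Schedule WP15@1, WP10@1, WP14@2, WP11@5, WP12@3, WP13@7: d1:6  d2:9  d3:7  d4:7  d5:5  d6:5  d7:5 — peak 9.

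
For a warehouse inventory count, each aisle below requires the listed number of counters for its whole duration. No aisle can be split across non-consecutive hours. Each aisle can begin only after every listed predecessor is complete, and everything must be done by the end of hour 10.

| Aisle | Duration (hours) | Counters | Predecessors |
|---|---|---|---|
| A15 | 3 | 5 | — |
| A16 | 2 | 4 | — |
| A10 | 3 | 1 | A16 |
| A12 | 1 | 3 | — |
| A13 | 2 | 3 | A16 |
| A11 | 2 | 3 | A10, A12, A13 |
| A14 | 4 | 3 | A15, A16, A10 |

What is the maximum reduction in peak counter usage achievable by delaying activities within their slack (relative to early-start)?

6

Early-start peak: h1:12  h2:9  h3:9  h4:4  h5:1  h6:6  h7:6  h8:3  h9:3  h10:0 ⇒ 12.
Leveled (A15@3, A16@1, A10@3, A12@6, A13@6, A11@8, A14@7): h1:4  h2:4  h3:6  h4:6  h5:6  h6:6  h7:6  h8:6  h9:6  h10:3 ⇒ 6.
Reduction 12 − 6 = 6.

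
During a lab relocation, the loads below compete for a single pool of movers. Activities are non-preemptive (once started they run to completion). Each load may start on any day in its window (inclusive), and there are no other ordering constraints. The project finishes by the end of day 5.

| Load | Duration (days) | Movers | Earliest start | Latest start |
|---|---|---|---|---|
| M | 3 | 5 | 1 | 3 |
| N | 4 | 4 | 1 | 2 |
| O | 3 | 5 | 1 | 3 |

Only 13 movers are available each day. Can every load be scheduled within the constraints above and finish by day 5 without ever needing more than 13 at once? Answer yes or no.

no

The minimum achievable peak is 14; 13 < 14, so no feasible schedule stays within the cap.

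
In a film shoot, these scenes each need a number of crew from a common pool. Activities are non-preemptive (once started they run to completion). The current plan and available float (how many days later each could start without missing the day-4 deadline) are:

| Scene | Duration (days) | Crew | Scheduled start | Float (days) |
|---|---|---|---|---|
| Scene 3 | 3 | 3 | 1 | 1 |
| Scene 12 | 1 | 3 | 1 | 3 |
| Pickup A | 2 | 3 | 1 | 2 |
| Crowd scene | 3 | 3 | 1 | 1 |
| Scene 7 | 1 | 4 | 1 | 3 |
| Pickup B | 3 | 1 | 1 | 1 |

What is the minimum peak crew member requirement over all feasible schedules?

Early-start (Scene 3@1, Scene 12@1, Pickup A@1, Crowd scene@1, Scene 7@1, Pickup B@1) gives peak 17: d1:17  d2:10  d3:7  d4:0.
Shift Crowd scene→2, Scene 7→4.
Schedule Scene 3@1, Scene 12@1, Pickup A@1, Crowd scene@2, Scene 7@4, Pickup B@1: d1:10  d2:10  d3:7  d4:7 — peak 10.

10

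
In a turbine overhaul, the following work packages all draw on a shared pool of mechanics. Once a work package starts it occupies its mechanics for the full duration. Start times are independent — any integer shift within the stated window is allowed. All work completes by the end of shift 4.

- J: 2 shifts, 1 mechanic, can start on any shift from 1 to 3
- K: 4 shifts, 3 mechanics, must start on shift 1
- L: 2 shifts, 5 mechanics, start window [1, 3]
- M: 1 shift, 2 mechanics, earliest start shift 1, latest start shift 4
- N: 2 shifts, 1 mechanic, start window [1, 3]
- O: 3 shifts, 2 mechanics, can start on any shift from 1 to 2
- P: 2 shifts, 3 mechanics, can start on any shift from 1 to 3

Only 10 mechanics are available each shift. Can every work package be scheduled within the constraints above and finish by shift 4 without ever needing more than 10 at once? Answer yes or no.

yes

Schedule J@1, K@1, L@3, M@1, N@1, O@2, P@1: s1:10  s2:10  s3:10  s4:10 — peak 10 ≤ 10.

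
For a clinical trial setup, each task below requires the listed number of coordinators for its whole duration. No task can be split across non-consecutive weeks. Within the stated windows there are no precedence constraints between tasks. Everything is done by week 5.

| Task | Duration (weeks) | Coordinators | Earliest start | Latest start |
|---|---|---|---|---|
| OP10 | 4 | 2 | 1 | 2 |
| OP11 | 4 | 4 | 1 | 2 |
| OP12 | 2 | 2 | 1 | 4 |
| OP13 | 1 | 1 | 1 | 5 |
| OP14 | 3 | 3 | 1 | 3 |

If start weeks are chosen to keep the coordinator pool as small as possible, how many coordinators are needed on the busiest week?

Early-start (OP10@1, OP11@1, OP12@1, OP13@1, OP14@1) gives peak 12: w1:12  w2:11  w3:9  w4:6  w5:0.
Shift OP14→3.
Schedule OP10@1, OP11@1, OP12@1, OP13@1, OP14@3: w1:9  w2:8  w3:9  w4:9  w5:3 — peak 9.

9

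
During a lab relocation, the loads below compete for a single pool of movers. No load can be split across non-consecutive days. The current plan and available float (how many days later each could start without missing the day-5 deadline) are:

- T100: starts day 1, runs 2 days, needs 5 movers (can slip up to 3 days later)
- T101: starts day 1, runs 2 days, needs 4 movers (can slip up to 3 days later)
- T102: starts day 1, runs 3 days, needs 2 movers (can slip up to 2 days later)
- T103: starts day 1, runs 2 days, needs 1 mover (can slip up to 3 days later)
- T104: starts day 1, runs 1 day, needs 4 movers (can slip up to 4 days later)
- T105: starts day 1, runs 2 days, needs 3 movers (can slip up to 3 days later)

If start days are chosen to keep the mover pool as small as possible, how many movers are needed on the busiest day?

8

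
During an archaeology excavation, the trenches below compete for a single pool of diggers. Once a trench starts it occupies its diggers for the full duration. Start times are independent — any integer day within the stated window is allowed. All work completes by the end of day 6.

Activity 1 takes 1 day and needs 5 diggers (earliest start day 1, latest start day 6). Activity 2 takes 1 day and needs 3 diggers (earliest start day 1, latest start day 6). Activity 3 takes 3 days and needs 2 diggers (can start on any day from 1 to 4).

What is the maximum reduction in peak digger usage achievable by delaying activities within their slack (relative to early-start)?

Early-start peak: d1:10  d2:2  d3:2  d4:0  d5:0  d6:0 ⇒ 10.
Leveled (Activity 1@1, Activity 2@2, Activity 3@2): d1:5  d2:5  d3:2  d4:2  d5:0  d6:0 ⇒ 5.
Reduction 10 − 5 = 5.

5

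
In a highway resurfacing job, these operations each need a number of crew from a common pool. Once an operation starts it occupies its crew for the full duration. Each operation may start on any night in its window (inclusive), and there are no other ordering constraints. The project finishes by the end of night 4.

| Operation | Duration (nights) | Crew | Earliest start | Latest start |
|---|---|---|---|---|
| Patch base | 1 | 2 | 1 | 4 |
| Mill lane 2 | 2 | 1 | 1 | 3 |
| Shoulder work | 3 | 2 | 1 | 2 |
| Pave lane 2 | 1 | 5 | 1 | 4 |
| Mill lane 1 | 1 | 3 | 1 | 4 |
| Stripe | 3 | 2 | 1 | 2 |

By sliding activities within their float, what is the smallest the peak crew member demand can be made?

7

Early-start (Patch base@1, Mill lane 2@1, Shoulder work@1, Pave lane 2@1, Mill lane 1@1, Stripe@1) gives peak 15: n1:15  n2:5  n3:4  n4:0.
Shift Pave lane 2→4, Mill lane 1→3.
Schedule Patch base@1, Mill lane 2@1, Shoulder work@1, Pave lane 2@4, Mill lane 1@3, Stripe@1: n1:7  n2:5  n3:7  n4:5 — peak 7.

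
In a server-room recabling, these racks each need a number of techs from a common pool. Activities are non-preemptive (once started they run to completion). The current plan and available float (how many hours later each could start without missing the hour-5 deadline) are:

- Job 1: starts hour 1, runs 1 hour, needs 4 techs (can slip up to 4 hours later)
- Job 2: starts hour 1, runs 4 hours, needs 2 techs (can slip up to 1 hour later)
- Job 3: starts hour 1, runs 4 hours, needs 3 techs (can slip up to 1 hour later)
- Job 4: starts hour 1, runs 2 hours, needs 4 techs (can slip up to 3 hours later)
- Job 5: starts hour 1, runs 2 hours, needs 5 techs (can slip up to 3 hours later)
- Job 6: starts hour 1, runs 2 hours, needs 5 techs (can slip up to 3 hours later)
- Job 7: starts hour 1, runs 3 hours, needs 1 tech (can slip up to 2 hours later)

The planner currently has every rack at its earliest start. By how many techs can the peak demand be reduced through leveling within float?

Early-start peak: h1:24  h2:20  h3:6  h4:5  h5:0 ⇒ 24.
Leveled (Job 1@1, Job 2@1, Job 3@1, Job 4@1, Job 5@2, Job 6@4, Job 7@3): h1:13  h2:14  h3:11  h4:11  h5:6 ⇒ 14.
Reduction 24 − 14 = 10.

10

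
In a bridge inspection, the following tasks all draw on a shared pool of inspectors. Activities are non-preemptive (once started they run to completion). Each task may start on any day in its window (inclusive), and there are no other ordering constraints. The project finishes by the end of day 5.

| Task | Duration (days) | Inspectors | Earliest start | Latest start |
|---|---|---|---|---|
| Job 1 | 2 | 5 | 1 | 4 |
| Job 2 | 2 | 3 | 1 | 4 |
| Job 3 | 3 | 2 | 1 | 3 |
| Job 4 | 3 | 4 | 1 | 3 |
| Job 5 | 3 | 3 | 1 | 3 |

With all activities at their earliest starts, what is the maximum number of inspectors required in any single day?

Early-start schedule: Job 1@1, Job 2@1, Job 3@1, Job 4@1, Job 5@1.
Load per day: day 1: 17, day 2: 17, day 3: 9, day 4: 0, day 5: 0.
Peak is 17.

17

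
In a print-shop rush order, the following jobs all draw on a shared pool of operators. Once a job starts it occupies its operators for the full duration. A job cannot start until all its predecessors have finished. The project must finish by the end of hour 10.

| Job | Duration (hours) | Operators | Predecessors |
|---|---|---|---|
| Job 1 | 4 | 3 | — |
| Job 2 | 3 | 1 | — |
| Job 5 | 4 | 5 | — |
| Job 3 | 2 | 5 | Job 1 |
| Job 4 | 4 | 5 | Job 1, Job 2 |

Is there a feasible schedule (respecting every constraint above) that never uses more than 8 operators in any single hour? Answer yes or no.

no

The minimum achievable peak is 9; 8 < 9, so no feasible schedule stays within the cap.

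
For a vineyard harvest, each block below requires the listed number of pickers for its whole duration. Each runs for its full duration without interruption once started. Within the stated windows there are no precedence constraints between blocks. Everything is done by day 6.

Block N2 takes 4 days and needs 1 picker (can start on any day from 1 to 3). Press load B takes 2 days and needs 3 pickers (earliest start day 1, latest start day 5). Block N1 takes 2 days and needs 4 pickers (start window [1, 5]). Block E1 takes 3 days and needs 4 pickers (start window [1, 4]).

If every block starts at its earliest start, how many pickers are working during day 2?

At early start, day 2 has: Block N2, Press load B, Block N1, Block E1.
Demand: 1 + 3 + 4 + 4 = 12.

12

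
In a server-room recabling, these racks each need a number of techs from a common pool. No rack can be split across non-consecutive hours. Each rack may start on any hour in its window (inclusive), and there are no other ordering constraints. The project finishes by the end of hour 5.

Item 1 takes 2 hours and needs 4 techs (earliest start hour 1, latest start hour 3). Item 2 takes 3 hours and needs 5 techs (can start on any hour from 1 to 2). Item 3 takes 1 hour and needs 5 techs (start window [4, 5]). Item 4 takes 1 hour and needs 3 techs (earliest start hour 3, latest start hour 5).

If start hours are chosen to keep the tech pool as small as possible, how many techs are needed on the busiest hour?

9

Schedule Item 1@1, Item 2@1, Item 3@4, Item 4@3: h1:9  h2:9  h3:8  h4:5  h5:0 — peak 9.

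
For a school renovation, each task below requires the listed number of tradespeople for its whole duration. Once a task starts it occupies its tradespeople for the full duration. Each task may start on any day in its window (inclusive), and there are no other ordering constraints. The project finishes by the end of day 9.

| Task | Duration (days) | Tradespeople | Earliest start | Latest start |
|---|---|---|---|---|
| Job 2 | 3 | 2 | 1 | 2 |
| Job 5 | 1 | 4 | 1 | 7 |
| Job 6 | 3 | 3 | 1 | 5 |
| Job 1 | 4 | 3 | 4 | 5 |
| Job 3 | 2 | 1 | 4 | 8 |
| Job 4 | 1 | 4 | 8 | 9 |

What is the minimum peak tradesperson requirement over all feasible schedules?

Early-start (Job 2@1, Job 5@1, Job 6@1, Job 1@4, Job 3@4, Job 4@8) gives peak 9: d1:9  d2:5  d3:5  d4:4  d5:4  d6:3  d7:3  d8:4  d9:0.
Shift Job 5→4, Job 1→5, Job 4→9.
Schedule Job 2@1, Job 5@4, Job 6@1, Job 1@5, Job 3@4, Job 4@9: d1:5  d2:5  d3:5  d4:5  d5:4  d6:3  d7:3  d8:3  d9:4 — peak 5.
Total tradesperson-days = 37 over 9 days ⇒ peak ≥ ⌈37/9⌉ = 5, so 5 is optimal.

5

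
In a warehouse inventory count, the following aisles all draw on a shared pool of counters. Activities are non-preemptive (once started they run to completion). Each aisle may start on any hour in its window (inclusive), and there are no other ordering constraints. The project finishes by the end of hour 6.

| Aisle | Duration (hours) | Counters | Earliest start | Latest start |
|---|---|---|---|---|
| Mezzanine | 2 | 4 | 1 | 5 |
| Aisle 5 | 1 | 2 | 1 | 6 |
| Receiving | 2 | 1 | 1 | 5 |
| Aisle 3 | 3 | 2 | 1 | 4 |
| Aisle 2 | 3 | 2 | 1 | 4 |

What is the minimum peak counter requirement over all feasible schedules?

5

Early-start (Mezzanine@1, Aisle 5@1, Receiving@1, Aisle 3@1, Aisle 2@1) gives peak 11: h1:11  h2:9  h3:4  h4:0  h5:0  h6:0.
Shift Aisle 5→3, Aisle 3→3, Aisle 2→4.
Schedule Mezzanine@1, Aisle 5@3, Receiving@1, Aisle 3@3, Aisle 2@4: h1:5  h2:5  h3:4  h4:4  h5:4  h6:2 — peak 5.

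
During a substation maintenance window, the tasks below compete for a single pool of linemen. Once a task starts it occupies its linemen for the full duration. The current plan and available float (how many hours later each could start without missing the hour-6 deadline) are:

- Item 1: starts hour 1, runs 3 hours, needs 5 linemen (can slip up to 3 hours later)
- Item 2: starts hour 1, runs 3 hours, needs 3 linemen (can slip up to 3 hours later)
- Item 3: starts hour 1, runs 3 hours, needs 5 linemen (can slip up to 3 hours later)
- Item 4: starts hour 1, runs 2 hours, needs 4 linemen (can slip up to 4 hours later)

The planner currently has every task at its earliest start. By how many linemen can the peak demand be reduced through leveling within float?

8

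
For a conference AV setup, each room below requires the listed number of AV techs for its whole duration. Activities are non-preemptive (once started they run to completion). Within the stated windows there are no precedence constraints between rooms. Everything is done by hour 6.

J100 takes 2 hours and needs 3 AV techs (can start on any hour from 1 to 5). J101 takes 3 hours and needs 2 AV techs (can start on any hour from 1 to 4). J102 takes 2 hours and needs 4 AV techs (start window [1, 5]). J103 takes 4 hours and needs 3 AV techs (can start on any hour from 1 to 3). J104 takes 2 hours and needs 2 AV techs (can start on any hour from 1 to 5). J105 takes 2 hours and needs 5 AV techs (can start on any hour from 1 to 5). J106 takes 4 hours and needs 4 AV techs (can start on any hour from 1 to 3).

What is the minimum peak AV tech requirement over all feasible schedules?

Early-start (J100@1, J101@1, J102@1, J103@1, J104@1, J105@1, J106@1) gives peak 23: h1:23  h2:23  h3:9  h4:7  h5:0  h6:0.
Shift J102→5, J103→3, J104→3, J106→3.
Schedule J100@1, J101@1, J102@5, J103@3, J104@3, J105@1, J106@3: h1:10  h2:10  h3:11  h4:9  h5:11  h6:11 — peak 11.
Total AV tech-hours = 62 over 6 hours ⇒ peak ≥ ⌈62/6⌉ = 11, so 11 is optimal.

11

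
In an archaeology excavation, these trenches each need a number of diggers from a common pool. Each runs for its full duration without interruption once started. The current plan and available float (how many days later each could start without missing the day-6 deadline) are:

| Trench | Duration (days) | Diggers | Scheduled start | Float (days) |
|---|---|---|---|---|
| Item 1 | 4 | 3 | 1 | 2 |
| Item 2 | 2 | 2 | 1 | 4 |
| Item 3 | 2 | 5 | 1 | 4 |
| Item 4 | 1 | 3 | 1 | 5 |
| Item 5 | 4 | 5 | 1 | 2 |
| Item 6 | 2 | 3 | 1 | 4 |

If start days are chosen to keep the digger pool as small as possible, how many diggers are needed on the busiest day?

Early-start (Item 1@1, Item 2@1, Item 3@1, Item 4@1, Item 5@1, Item 6@1) gives peak 21: d1:21  d2:18  d3:8  d4:8  d5:0  d6:0.
Shift Item 2→2, Item 3→5, Item 5→3.
Schedule Item 1@1, Item 2@2, Item 3@5, Item 4@1, Item 5@3, Item 6@1: d1:9  d2:8  d3:10  d4:8  d5:10  d6:10 — peak 10.
Total digger-days = 55 over 6 days ⇒ peak ≥ ⌈55/6⌉ = 10, so 10 is optimal.

10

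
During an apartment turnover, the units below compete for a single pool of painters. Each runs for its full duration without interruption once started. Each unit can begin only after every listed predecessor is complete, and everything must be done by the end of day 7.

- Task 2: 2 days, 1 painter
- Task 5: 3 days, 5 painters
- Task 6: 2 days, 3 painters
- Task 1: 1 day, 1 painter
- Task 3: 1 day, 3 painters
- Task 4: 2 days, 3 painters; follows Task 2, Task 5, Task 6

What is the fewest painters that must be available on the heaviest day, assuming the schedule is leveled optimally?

Early-start (Task 2@1, Task 5@1, Task 6@1, Task 1@1, Task 3@1, Task 4@4) gives peak 13: d1:13  d2:9  d3:5  d4:3  d5:3  d6:0  d7:0.
Shift Task 6→4, Task 1→3, Task 3→4, Task 4→6.
Schedule Task 2@1, Task 5@1, Task 6@4, Task 1@3, Task 3@4, Task 4@6: d1:6  d2:6  d3:6  d4:6  d5:3  d6:3  d7:3 — peak 6.

6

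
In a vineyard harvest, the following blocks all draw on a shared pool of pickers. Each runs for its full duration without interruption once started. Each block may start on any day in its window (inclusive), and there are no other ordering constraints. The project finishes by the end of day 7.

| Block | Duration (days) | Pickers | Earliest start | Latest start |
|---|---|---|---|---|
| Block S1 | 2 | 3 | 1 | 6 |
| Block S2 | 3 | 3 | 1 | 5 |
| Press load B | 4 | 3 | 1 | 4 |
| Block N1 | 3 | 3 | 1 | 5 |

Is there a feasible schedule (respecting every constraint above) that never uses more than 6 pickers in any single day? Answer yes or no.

Schedule Block S1@1, Block S2@1, Press load B@3, Block N1@4: d1:6  d2:6  d3:6  d4:6  d5:6  d6:6  d7:0 — peak 6 ≤ 6.

yes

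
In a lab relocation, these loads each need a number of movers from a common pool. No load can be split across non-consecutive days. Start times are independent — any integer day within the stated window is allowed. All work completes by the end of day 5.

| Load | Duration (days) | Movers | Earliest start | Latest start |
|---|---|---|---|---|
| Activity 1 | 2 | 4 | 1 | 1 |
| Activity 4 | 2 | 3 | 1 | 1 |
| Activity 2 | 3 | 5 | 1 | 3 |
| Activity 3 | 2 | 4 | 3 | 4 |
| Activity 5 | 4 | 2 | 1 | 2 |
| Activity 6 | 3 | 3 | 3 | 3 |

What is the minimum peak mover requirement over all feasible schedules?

14

Schedule Activity 1@1, Activity 4@1, Activity 2@1, Activity 3@3, Activity 5@1, Activity 6@3: d1:14  d2:14  d3:14  d4:9  d5:3 — peak 14.
No arrangement of the 12 feasible schedules does better.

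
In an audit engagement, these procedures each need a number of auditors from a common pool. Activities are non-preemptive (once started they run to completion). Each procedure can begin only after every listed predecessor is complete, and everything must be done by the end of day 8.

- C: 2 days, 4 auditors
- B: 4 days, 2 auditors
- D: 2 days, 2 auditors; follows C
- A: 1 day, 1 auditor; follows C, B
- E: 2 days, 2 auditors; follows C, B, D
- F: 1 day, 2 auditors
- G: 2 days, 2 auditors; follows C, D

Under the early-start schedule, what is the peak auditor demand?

8

Early-start schedule: C@1, B@1, D@3, A@5, E@5, F@1, G@5.
Load per day: day 1: 8, day 2: 6, day 3: 4, day 4: 4, day 5: 5, day 6: 4, day 7: 0, day 8: 0.
Peak is 8.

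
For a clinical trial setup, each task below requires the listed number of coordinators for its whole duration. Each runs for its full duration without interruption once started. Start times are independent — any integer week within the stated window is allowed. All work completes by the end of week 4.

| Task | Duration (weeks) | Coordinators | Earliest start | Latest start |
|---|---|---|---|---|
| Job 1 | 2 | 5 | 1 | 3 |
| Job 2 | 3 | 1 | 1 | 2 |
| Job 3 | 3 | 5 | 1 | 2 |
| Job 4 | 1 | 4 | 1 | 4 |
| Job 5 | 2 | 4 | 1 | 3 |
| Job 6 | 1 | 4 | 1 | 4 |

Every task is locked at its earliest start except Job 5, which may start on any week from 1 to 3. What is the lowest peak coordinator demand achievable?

19

Job 5@1: w1:23  w2:15  w3:6  w4:0 → peak 23
Job 5@2: w1:19  w2:15  w3:10  w4:0 → peak 19
Job 5@3: w1:19  w2:11  w3:10  w4:4 → peak 19
Best is Job 5@2, peak 19.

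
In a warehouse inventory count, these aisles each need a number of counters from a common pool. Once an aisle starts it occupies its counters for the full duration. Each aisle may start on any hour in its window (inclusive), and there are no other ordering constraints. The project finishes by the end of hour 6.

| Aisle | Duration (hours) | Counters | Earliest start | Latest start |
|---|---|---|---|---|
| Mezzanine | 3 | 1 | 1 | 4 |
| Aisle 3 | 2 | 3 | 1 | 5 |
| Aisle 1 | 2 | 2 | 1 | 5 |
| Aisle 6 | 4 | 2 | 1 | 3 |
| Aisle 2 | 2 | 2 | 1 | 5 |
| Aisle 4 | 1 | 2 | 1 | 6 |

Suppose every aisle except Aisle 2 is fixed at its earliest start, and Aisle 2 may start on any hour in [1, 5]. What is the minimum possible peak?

10

Aisle 2@1: h1:12  h2:10  h3:3  h4:2  h5:0  h6:0 → peak 12
Aisle 2@2: h1:10  h2:10  h3:5  h4:2  h5:0  h6:0 → peak 10
Aisle 2@3: h1:10  h2:8  h3:5  h4:4  h5:0  h6:0 → peak 10
Aisle 2@4: h1:10  h2:8  h3:3  h4:4  h5:2  h6:0 → peak 10
Aisle 2@5: h1:10  h2:8  h3:3  h4:2  h5:2  h6:2 → peak 10
Best is Aisle 2@2, peak 10.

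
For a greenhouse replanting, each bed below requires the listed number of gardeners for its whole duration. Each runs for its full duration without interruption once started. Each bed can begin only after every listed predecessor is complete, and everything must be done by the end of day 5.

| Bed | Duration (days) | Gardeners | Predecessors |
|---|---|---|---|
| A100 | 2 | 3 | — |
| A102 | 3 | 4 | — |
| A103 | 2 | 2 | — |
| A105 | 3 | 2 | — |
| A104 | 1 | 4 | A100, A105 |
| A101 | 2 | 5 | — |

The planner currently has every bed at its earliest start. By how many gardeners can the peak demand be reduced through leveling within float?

7

Early-start peak: d1:16  d2:16  d3:6  d4:4  d5:0 ⇒ 16.
Leveled (A100@1, A102@1, A103@3, A105@1, A104@5, A101@4): d1:9  d2:9  d3:8  d4:7  d5:9 ⇒ 9.
Reduction 16 − 9 = 7.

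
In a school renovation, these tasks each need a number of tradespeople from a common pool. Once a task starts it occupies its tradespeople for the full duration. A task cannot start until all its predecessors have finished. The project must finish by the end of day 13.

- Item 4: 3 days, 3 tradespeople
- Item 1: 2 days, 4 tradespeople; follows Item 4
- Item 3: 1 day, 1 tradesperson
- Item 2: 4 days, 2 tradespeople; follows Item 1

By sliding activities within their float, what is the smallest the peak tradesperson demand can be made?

Schedule Item 4@1, Item 1@4, Item 3@1, Item 2@6: d1:4  d2:3  d3:3  d4:4  d5:4  d6:2  d7:2  d8:2  d9:2  d10:0  d11:0  d12:0  d13:0 — peak 4.

4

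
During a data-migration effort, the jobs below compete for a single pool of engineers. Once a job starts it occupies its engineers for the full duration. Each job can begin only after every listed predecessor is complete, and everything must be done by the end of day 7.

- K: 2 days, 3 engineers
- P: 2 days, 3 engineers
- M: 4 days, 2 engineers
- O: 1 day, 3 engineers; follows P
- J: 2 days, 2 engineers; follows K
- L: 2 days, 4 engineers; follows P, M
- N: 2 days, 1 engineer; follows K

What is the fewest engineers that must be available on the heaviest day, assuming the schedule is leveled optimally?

Early-start (K@1, P@1, M@1, O@3, J@3, L@5, N@3) gives peak 8: d1:8  d2:8  d3:8  d4:5  d5:4  d6:4  d7:0.
Shift P→3, O→5, J→5, L→6.
Schedule K@1, P@3, M@1, O@5, J@5, L@6, N@3: d1:5  d2:5  d3:6  d4:6  d5:5  d6:6  d7:4 — peak 6.
Total engineer-days = 37 over 7 days ⇒ peak ≥ ⌈37/7⌉ = 6, so 6 is optimal.

6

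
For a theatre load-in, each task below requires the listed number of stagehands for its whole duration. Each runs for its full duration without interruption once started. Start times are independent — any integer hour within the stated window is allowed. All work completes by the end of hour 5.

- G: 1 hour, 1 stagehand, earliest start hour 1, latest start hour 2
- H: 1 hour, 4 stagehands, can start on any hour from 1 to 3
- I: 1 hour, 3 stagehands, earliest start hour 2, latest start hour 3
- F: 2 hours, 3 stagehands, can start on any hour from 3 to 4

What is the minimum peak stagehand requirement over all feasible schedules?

4

Early-start (G@1, H@1, I@2, F@3) gives peak 5: h1:5  h2:3  h3:3  h4:3  h5:0.
Shift H→2, I→3, F→4.
Schedule G@1, H@2, I@3, F@4: h1:1  h2:4  h3:3  h4:3  h5:3 — peak 4.
No arrangement of the 24 feasible schedules does better.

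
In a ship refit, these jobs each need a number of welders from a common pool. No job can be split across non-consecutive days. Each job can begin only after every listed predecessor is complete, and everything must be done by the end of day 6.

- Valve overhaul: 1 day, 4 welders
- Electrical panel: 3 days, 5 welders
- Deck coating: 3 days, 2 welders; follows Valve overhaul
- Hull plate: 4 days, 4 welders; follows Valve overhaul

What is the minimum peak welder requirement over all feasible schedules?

Early-start (Valve overhaul@1, Electrical panel@1, Deck coating@2, Hull plate@2) gives peak 11: d1:9  d2:11  d3:11  d4:6  d5:4  d6:0.
Shift Deck coating→4.
Schedule Valve overhaul@1, Electrical panel@1, Deck coating@4, Hull plate@2: d1:9  d2:9  d3:9  d4:6  d5:6  d6:2 — peak 9.

9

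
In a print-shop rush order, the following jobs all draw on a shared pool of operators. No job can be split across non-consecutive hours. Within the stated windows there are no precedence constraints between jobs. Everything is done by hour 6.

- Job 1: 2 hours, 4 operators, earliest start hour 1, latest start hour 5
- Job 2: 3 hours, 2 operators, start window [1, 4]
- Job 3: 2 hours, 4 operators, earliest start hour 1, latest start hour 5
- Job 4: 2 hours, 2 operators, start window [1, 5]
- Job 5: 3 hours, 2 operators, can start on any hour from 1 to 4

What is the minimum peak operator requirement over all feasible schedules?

Early-start (Job 1@1, Job 2@1, Job 3@1, Job 4@1, Job 5@1) gives peak 14: h1:14  h2:14  h3:4  h4:0  h5:0  h6:0.
Shift Job 3→3, Job 4→5, Job 5→4.
Schedule Job 1@1, Job 2@1, Job 3@3, Job 4@5, Job 5@4: h1:6  h2:6  h3:6  h4:6  h5:4  h6:4 — peak 6.
Total operator-hours = 32 over 6 hours ⇒ peak ≥ ⌈32/6⌉ = 6, so 6 is optimal.

6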